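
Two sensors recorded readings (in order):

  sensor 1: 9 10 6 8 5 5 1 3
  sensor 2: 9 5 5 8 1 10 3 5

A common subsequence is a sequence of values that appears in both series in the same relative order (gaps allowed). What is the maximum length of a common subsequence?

Taking 9 (sensor 1 #1, sensor 2 #1); then 5 (sensor 1 #5, sensor 2 #2); then 5 (sensor 1 #6, sensor 2 #3); then 1 (sensor 1 #7, sensor 2 #5); then 3 (sensor 1 #8, sensor 2 #7) gives a common subsequence of length 5, and the DP table's final entry dp[8][8] is also 5, so no common subsequence is longer.

5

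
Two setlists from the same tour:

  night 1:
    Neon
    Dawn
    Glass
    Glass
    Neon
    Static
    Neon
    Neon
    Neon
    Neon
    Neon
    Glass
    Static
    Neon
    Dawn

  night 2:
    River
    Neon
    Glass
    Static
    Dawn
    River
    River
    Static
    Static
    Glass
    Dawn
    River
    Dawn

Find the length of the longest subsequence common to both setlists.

5

Match Neon [1,2], Dawn [2,5], Static [6,9], Glass [12,10], Dawn [15,13] — 5 songs in the same relative order in both. Since dp[15][13] = 5, nothing longer is possible.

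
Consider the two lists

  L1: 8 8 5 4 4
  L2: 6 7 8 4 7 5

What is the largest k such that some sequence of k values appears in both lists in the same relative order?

2

Taking 8 (L1 #1, L2 #3), then 5 (L1 #3, L2 #6) gives a common subsequence of length 2. Since dp[5][6] = 2, nothing longer is possible.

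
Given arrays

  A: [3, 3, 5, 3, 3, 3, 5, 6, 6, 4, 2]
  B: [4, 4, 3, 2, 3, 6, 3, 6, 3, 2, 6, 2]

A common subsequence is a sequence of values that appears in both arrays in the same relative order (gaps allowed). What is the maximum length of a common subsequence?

Let dp[i][j] be the LCS length of the first i values of A and the first j values of B. dp[i][j] = dp[i-1][j-1]+1 when the i-th and j-th values match, else max(dp[i-1][j], dp[i][j-1]).
    ·  4  4  3  2  3  6  3  6  3  2  6  2
 ·  0  0  0  0  0  0  0  0  0  0  0  0  0
 3  0  0  0  1  1  1  1  1  1  1  1  1  1
 3  0  0  0  1  1  2  2  2  2  2  2  2  2
 5  0  0  0  1  1  2  2  2  2  2  2  2  2
 3  0  0  0  1  1  2  2  3  3  3  3  3  3
 3  0  0  0  1  1  2  2  3  3  4  4  4  4
 3  0  0  0  1  1  2  2  3  3  4  4  4  4
 5  0  0  0  1  1  2  2  3  3  4  4  4  4
 6  0  0  0  1  1  2  3  3  4  4  4  5  5
 6  0  0  0  1  1  2  3  3  4  4  4  5  5
 4  0  1  1  1  1  2  3  3  4  4  4  5  5
 2  0  1  1  1  2  2  3  3  4  4  5  5  6
dp[11][12] = 6. One LCS (by backtracking along matches): 3, 3, 3, 3, 6, 2.

6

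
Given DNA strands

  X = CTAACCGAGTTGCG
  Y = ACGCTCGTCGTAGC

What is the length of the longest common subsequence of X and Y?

8

Taking C [1,4]; then T [2,5]; then C [5,6]; then C [6,9]; then G [7,10]; then A [8,12]; then G [12,13]; then C [13,14] gives a common subsequence of length 8. Since dp[14][14] = 8, nothing longer is possible.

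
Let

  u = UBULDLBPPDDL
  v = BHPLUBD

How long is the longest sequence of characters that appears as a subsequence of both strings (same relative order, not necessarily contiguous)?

4

Let dp[i][j] be the LCS length of the first i characters of u and the first j characters of v. dp[i][j] = dp[i-1][j-1]+1 when the i-th and j-th characters match, else max(dp[i-1][j], dp[i][j-1]).
    ·  B  H  P  L  U  B  D
 ·  0  0  0  0  0  0  0  0
 U  0  0  0  0  0  1  1  1
 B  0  1  1  1  1  1  2  2
 U  0  1  1  1  1  2  2  2
 L  0  1  1  1  2  2  2  2
 D  0  1  1  1  2  2  2  3
 L  0  1  1  1  2  2  2  3
 B  0  1  1  1  2  2  3  3
 P  0  1  1  2  2  2  3  3
 P  0  1  1  2  2  2  3  3
 D  0  1  1  2  2  2  3  4
 D  0  1  1  2  2  2  3  4
 L  0  1  1  2  3  3  3  4
dp[12][7] = 4. One LCS (by backtracking along matches): BUBD.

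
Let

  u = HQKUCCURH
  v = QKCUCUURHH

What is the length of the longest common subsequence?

7

Pick Q [2,1]; then K [3,2]; then U [4,4]; then C [5,5]; then U [7,7]; then R [8,8]; then H [9,10]; all 7 characters appear in both, in order. Since dp[9][10] = 7, nothing longer is possible.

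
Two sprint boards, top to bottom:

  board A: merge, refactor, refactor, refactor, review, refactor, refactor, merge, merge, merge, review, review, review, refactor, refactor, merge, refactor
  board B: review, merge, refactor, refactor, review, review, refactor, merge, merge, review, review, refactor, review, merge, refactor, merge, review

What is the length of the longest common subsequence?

12

One common subsequence of length 12: merge at board A[1]=board B[2], refactor at board A[2]=board B[3], refactor at board A[3]=board B[4], review at board A[5]=board B[6], refactor at board A[7]=board B[7], merge at board A[9]=board B[8], merge at board A[10]=board B[9], review at board A[11]=board B[10], review at board A[12]=board B[11], review at board A[13]=board B[13], refactor at board A[15]=board B[15], merge at board A[16]=board B[16]. Since dp[17][17] = 12, nothing longer is possible.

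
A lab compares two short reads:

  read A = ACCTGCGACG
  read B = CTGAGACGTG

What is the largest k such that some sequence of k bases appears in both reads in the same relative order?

7

Match C at read A[3]=read B[1] → T at read A[4]=read B[2] → G at read A[5]=read B[3] → G at read A[7]=read B[5] → A at read A[8]=read B[6] → C at read A[9]=read B[7] → G at read A[10]=read B[10] — 7 bases in the same relative order in both. dp[10][10] = 7 confirms this is the maximum.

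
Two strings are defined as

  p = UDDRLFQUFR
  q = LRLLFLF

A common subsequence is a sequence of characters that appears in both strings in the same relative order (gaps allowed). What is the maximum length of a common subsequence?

4

Let dp[i][j] be the LCS length of the first i characters of p and the first j characters of q. dp[i][j] = dp[i-1][j-1]+1 when the i-th and j-th characters match, else max(dp[i-1][j], dp[i][j-1]).
    ·  L  R  L  L  F  L  F
 ·  0  0  0  0  0  0  0  0
 U  0  0  0  0  0  0  0  0
 D  0  0  0  0  0  0  0  0
 D  0  0  0  0  0  0  0  0
 R  0  0  1  1  1  1  1  1
 L  0  1  1  2  2  2  2  2
 F  0  1  1  2  2  3  3  3
 Q  0  1  1  2  2  3  3  3
 U  0  1  1  2  2  3  3  3
 F  0  1  1  2  2  3  3  4
 R  0  1  2  2  2  3  3  4
dp[10][7] = 4. One LCS (by backtracking along matches): RLFF.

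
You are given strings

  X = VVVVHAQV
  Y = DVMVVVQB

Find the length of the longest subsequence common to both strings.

Pick V at X[1]=Y[2] → V at X[2]=Y[4] → V at X[3]=Y[5] → V at X[4]=Y[6] → Q at X[7]=Y[7]; all 5 characters appear in both, in order. Since dp[8][8] = 5, nothing longer is possible.

5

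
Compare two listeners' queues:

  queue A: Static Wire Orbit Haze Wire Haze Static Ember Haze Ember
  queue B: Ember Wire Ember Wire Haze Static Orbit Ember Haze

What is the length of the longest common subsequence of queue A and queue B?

One common subsequence of length 6: Wire [2,2], then Wire [5,4], then Haze [6,5], then Static [7,6], then Ember [8,8], then Haze [9,9], and the DP table's final entry dp[10][9] is also 6, so no common subsequence is longer.

6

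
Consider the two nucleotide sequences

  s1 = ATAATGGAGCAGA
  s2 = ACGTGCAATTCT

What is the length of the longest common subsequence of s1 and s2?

Pick A (s1 #1, s2 #1), T (s1 #2, s2 #4), A (s1 #3, s2 #7), A (s1 #4, s2 #8), T (s1 #5, s2 #10), C (s1 #10, s2 #11); all 6 bases appear in both, in order. dp[13][12] = 6 confirms this is the maximum.

6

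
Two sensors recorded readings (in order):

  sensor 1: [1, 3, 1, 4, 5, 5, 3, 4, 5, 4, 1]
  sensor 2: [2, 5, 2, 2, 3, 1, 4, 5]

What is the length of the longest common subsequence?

Match 3 at sensor 1[2]=sensor 2[5]; then 1 at sensor 1[3]=sensor 2[6]; then 4 at sensor 1[8]=sensor 2[7]; then 5 at sensor 1[9]=sensor 2[8] — 4 values in the same relative order in both, and the DP table's final entry dp[11][8] is also 4, so no common subsequence is longer.

4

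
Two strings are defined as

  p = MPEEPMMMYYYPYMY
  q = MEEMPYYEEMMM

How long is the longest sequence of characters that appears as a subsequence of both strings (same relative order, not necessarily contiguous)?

Taking M at p[1]=q[4] → P at p[2]=q[5] → E at p[3]=q[8] → E at p[4]=q[9] → M at p[7]=q[10] → M at p[8]=q[11] → M at p[14]=q[12] gives a common subsequence of length 7. dp[15][12] = 7 confirms this is the maximum.

7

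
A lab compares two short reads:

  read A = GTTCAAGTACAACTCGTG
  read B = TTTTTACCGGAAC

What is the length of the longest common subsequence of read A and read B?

One common subsequence of length 8: T (read A #2, read B #3), then T (read A #3, read B #4), then T (read A #8, read B #5), then A (read A #9, read B #6), then C (read A #10, read B #8), then A (read A #11, read B #11), then A (read A #12, read B #12), then C (read A #15, read B #13). dp[18][13] = 8 confirms this is the maximum.

8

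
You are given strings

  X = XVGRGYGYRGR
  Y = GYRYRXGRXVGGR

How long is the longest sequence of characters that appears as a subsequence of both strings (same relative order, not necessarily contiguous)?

Let dp[i][j] be the LCS length of the first i characters of X and the first j characters of Y. dp[i][j] = dp[i-1][j-1]+1 when the i-th and j-th characters match, else max(dp[i-1][j], dp[i][j-1]).
    ·  G  Y  R  Y  R  X  G  R  X  V  G  G  R
 ·  0  0  0  0  0  0  0  0  0  0  0  0  0  0
 X  0  0  0  0  0  0  1  1  1  1  1  1  1  1
 V  0  0  0  0  0  0  1  1  1  1  2  2  2  2
 G  0  1  1  1  1  1  1  2  2  2  2  3  3  3
 R  0  1  1  2  2  2  2  2  3  3  3  3  3  4
 G  0  1  1  2  2  2  2  3  3  3  3  4  4  4
 Y  0  1  2  2  3  3  3  3  3  3  3  4  4  4
 G  0  1  2  2  3  3  3  4  4  4  4  4  5  5
 Y  0  1  2  2  3  3  3  4  4  4  4  4  5  5
 R  0  1  2  3  3  4  4  4  5  5  5  5  5  6
 G  0  1  2  3  3  4  4  5  5  5  5  6  6  6
 R  0  1  2  3  3  4  4  5  6  6  6  6  6  7
dp[11][13] = 7. One LCS (by backtracking along matches): GRYGRGR.

7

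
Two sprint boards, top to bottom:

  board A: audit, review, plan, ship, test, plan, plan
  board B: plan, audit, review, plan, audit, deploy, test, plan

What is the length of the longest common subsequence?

Pick audit [1,2] → review [2,3] → plan [3,4] → test [5,7] → plan [7,8]; all 5 tasks appear in both, in order. The LCS DP gives dp[7][8] = 5, so this is optimal.

5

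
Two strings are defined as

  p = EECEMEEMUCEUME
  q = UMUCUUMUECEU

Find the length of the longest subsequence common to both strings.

6

One common subsequence of length 6: C at p[3]=q[4] → M at p[5]=q[7] → E at p[7]=q[9] → C at p[10]=q[10] → E at p[11]=q[11] → U at p[12]=q[12]. Since dp[14][12] = 6, nothing longer is possible.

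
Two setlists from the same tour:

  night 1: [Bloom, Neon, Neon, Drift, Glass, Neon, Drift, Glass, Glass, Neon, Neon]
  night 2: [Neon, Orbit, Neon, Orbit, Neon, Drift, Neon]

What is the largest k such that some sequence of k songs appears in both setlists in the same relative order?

One common subsequence of length 5: Neon (night 1 #2, night 2 #1), Neon (night 1 #3, night 2 #3), Neon (night 1 #6, night 2 #5), Drift (night 1 #7, night 2 #6), Neon (night 1 #11, night 2 #7). Since dp[11][7] = 5, nothing longer is possible.

5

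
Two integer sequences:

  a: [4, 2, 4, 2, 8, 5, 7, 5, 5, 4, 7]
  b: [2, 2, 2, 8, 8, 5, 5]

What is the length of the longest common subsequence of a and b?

One common subsequence of length 5: 2 (a #2, b #2) → 2 (a #4, b #3) → 8 (a #5, b #5) → 5 (a #8, b #6) → 5 (a #9, b #7). Since dp[11][7] = 5, nothing longer is possible.

5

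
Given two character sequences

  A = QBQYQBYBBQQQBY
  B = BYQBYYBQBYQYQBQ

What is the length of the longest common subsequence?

Match B (A #2, B #1), then Y (A #4, B #2), then Q (A #5, B #3), then B (A #6, B #4), then Y (A #7, B #6), then B (A #8, B #7), then B (A #9, B #9), then Q (A #10, B #11), then Q (A #11, B #13), then Q (A #12, B #15) — 10 characters in the same relative order in both, and the DP table's final entry dp[14][15] is also 10, so no common subsequence is longer.

10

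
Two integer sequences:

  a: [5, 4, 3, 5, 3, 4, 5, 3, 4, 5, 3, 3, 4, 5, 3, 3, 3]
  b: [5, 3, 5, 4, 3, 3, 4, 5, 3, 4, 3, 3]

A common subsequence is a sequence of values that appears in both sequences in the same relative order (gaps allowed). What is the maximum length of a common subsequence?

Match 5 [1,1] → 3 [3,2] → 5 [4,3] → 3 [5,5] → 3 [8,6] → 4 [9,7] → 5 [10,8] → 3 [12,9] → 4 [13,10] → 3 [16,11] → 3 [17,12] — 11 values in the same relative order in both. Since dp[17][12] = 11, nothing longer is possible.

11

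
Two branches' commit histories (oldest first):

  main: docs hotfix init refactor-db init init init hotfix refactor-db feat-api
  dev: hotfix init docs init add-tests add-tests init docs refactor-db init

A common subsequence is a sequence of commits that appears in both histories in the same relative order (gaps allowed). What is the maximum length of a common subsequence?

One common subsequence of length 5: hotfix at main[2]=dev[1], init at main[3]=dev[2], init at main[5]=dev[4], init at main[6]=dev[7], init at main[7]=dev[10], and the DP table's final entry dp[10][10] is also 5, so no common subsequence is longer.

5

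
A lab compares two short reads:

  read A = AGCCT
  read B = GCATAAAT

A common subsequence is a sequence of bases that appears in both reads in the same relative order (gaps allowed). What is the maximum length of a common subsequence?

3

Let dp[i][j] be the LCS length of the first i bases of read A and the first j bases of read B. dp[i][j] = dp[i-1][j-1]+1 when the i-th and j-th bases match, else max(dp[i-1][j], dp[i][j-1]).
    ·  G  C  A  T  A  A  A  T
 ·  0  0  0  0  0  0  0  0  0
 A  0  0  0  1  1  1  1  1  1
 G  0  1  1  1  1  1  1  1  1
 C  0  1  2  2  2  2  2  2  2
 C  0  1  2  2  2  2  2  2  2
 T  0  1  2  2  3  3  3  3  3
dp[5][8] = 3. One LCS (by backtracking along matches): GCT.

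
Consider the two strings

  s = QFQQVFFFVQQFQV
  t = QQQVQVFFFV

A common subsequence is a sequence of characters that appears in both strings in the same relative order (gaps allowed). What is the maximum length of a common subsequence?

8

Let dp[i][j] be the LCS length of the first i characters of s and the first j characters of t. dp[i][j] = dp[i-1][j-1]+1 when the i-th and j-th characters match, else max(dp[i-1][j], dp[i][j-1]).
    ·  Q  Q  Q  V  Q  V  F  F  F  V
 ·  0  0  0  0  0  0  0  0  0  0  0
 Q  0  1  1  1  1  1  1  1  1  1  1
 F  0  1  1  1  1  1  1  2  2  2  2
 Q  0  1  2  2  2  2  2  2  2  2  2
 Q  0  1  2  3  3  3  3  3  3  3  3
 V  0  1  2  3  4  4  4  4  4  4  4
 F  0  1  2  3  4  4  4  5  5  5  5
 F  0  1  2  3  4  4  4  5  6  6  6
 F  0  1  2  3  4  4  4  5  6  7  7
 V  0  1  2  3  4  4  5  5  6  7  8
 Q  0  1  2  3  4  5  5  5  6  7  8
 Q  0  1  2  3  4  5  5  5  6  7  8
 F  0  1  2  3  4  5  5  6  6  7  8
 Q  0  1  2  3  4  5  5  6  6  7  8
 V  0  1  2  3  4  5  6  6  6  7  8
dp[14][10] = 8. One LCS (by backtracking along matches): QQQVFFFV.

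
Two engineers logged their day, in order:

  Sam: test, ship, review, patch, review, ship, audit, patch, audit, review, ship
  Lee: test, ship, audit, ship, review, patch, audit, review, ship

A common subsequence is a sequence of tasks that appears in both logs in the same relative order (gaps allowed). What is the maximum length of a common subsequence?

7

Pick test (Sam #1, Lee #1), ship (Sam #2, Lee #4), review (Sam #5, Lee #5), patch (Sam #8, Lee #6), audit (Sam #9, Lee #7), review (Sam #10, Lee #8), ship (Sam #11, Lee #9); all 7 tasks appear in both, in order. The LCS DP gives dp[11][9] = 7, so this is optimal.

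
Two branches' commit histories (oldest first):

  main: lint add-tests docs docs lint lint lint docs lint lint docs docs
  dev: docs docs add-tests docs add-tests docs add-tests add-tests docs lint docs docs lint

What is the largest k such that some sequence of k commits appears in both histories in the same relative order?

Taking add-tests (main #2, dev #3); then docs (main #3, dev #4); then docs (main #4, dev #6); then docs (main #8, dev #9); then lint (main #10, dev #10); then docs (main #11, dev #11); then docs (main #12, dev #12) gives a common subsequence of length 7. The LCS DP gives dp[12][13] = 7, so this is optimal.

7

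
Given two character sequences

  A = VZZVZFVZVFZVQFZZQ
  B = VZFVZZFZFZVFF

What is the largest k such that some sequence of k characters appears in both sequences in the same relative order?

10

One common subsequence of length 10: V (A #1, B #1); then Z (A #2, B #2); then Z (A #3, B #5); then Z (A #5, B #6); then F (A #6, B #7); then Z (A #8, B #8); then F (A #10, B #9); then Z (A #11, B #10); then V (A #12, B #11); then F (A #14, B #13). dp[17][13] = 10 confirms this is the maximum.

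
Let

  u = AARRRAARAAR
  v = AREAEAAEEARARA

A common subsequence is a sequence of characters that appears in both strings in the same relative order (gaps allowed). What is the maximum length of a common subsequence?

7

One common subsequence of length 7: A (u #1, v #4), A (u #2, v #6), A (u #6, v #7), A (u #7, v #10), R (u #8, v #11), A (u #9, v #12), A (u #10, v #14). dp[11][14] = 7 confirms this is the maximum.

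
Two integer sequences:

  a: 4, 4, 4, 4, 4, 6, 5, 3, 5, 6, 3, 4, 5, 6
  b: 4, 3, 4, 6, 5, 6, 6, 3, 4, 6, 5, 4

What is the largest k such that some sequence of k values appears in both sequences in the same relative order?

8

Pick 4 [1,1] → 4 [5,3] → 6 [6,4] → 5 [7,5] → 6 [10,7] → 3 [11,8] → 4 [12,9] → 5 [13,11]; all 8 values appear in both, in order. Since dp[14][12] = 8, nothing longer is possible.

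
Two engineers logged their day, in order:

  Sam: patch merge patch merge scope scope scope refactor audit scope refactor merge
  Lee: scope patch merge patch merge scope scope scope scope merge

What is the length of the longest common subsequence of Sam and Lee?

Taking patch [1,2]; then merge [2,3]; then patch [3,4]; then merge [4,5]; then scope [5,6]; then scope [6,7]; then scope [7,8]; then scope [10,9]; then merge [12,10] gives a common subsequence of length 9, and the DP table's final entry dp[12][10] is also 9, so no common subsequence is longer.

9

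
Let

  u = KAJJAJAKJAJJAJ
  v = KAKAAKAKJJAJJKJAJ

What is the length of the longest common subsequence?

11

Taking K (u #1, v #3), then A (u #2, v #4), then A (u #5, v #5), then A (u #7, v #7), then K (u #8, v #8), then J (u #9, v #10), then A (u #10, v #11), then J (u #11, v #13), then J (u #12, v #15), then A (u #13, v #16), then J (u #14, v #17) gives a common subsequence of length 11, and the DP table's final entry dp[14][17] is also 11, so no common subsequence is longer.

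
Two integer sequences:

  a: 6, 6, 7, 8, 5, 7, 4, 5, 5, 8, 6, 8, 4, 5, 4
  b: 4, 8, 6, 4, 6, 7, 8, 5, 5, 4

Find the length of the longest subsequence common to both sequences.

Pick 6 at a[1]=b[3]; then 6 at a[2]=b[5]; then 7 at a[3]=b[6]; then 8 at a[4]=b[7]; then 5 at a[9]=b[8]; then 5 at a[14]=b[9]; then 4 at a[15]=b[10]; all 7 values appear in both, in order. The LCS DP gives dp[15][10] = 7, so this is optimal.

7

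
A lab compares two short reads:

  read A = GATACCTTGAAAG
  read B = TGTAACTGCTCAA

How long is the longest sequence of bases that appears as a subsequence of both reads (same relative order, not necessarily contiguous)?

One common subsequence of length 8: G at read A[1]=read B[2] → A at read A[2]=read B[4] → A at read A[4]=read B[5] → C at read A[5]=read B[6] → C at read A[6]=read B[9] → T at read A[7]=read B[10] → A at read A[11]=read B[12] → A at read A[12]=read B[13]. The LCS DP gives dp[13][13] = 8, so this is optimal.

8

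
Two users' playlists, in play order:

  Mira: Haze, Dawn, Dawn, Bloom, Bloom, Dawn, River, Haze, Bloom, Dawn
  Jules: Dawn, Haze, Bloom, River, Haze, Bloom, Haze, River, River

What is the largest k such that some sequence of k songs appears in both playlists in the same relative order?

5

One common subsequence of length 5: Haze [1,2] → Bloom [5,3] → River [7,4] → Haze [8,5] → Bloom [9,6]. The LCS DP gives dp[10][9] = 5, so this is optimal.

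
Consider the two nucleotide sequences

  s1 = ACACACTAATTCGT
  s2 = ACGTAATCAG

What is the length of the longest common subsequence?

One common subsequence of length 8: A at s1[1]=s2[1] → C at s1[2]=s2[2] → T at s1[7]=s2[4] → A at s1[8]=s2[5] → A at s1[9]=s2[6] → T at s1[11]=s2[7] → C at s1[12]=s2[8] → G at s1[13]=s2[10]. Since dp[14][10] = 8, nothing longer is possible.

8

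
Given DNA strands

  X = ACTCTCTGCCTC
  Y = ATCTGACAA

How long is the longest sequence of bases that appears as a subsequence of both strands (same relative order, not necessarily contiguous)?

6

Let dp[i][j] be the LCS length of the first i bases of X and the first j bases of Y. dp[i][j] = dp[i-1][j-1]+1 when the i-th and j-th bases match, else max(dp[i-1][j], dp[i][j-1]).
    ·  A  T  C  T  G  A  C  A  A
 ·  0  0  0  0  0  0  0  0  0  0
 A  0  1  1  1  1  1  1  1  1  1
 C  0  1  1  2  2  2  2  2  2  2
 T  0  1  2  2  3  3  3  3  3  3
 C  0  1  2  3  3  3  3  4  4  4
 T  0  1  2  3  4  4  4  4  4  4
 C  0  1  2  3  4  4  4  5  5  5
 T  0  1  2  3  4  4  4  5  5  5
 G  0  1  2  3  4  5  5  5  5  5
 C  0  1  2  3  4  5  5  6  6  6
 C  0  1  2  3  4  5  5  6  6  6
 T  0  1  2  3  4  5  5  6  6  6
 C  0  1  2  3  4  5  5  6  6  6
dp[12][9] = 6. One LCS (by backtracking along matches): ATCTGC.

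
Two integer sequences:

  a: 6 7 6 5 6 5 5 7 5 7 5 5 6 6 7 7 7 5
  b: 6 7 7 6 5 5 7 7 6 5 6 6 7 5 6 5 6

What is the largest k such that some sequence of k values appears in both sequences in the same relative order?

12

Match 6 (a #1, b #1), then 7 (a #2, b #3), then 6 (a #5, b #4), then 5 (a #6, b #5), then 5 (a #7, b #6), then 7 (a #8, b #7), then 7 (a #10, b #8), then 5 (a #12, b #10), then 6 (a #13, b #11), then 6 (a #14, b #12), then 7 (a #15, b #13), then 5 (a #18, b #16) — 12 values in the same relative order in both. Since dp[18][17] = 12, nothing longer is possible.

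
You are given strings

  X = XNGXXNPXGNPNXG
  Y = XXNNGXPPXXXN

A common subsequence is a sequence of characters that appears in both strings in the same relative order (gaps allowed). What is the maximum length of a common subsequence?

One common subsequence of length 7: X at X[1]=Y[2], N at X[2]=Y[4], G at X[3]=Y[5], X at X[4]=Y[9], X at X[5]=Y[10], X at X[8]=Y[11], N at X[12]=Y[12]. The LCS DP gives dp[14][12] = 7, so this is optimal.

7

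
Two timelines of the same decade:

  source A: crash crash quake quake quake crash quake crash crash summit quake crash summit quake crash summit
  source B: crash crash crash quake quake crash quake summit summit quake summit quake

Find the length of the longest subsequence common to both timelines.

One common subsequence of length 10: crash (source A #1, source B #2) → crash (source A #2, source B #3) → quake (source A #4, source B #4) → quake (source A #5, source B #5) → crash (source A #6, source B #6) → quake (source A #7, source B #7) → summit (source A #10, source B #9) → quake (source A #11, source B #10) → summit (source A #13, source B #11) → quake (source A #14, source B #12), and the DP table's final entry dp[16][12] is also 10, so no common subsequence is longer.

10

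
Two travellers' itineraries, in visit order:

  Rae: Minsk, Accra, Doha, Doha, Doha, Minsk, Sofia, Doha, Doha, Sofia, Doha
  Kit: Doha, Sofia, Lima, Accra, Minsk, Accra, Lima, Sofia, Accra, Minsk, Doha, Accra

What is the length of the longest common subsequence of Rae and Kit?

4

Taking Minsk at Rae[1]=Kit[5] → Accra at Rae[2]=Kit[9] → Minsk at Rae[6]=Kit[10] → Doha at Rae[8]=Kit[11] gives a common subsequence of length 4. Since dp[11][12] = 4, nothing longer is possible.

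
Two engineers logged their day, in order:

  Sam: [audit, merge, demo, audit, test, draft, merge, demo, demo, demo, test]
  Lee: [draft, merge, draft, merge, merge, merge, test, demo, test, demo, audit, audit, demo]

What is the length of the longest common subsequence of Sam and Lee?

6

Taking merge (Sam #2, Lee #2) → draft (Sam #6, Lee #3) → merge (Sam #7, Lee #6) → demo (Sam #8, Lee #8) → demo (Sam #9, Lee #10) → demo (Sam #10, Lee #13) gives a common subsequence of length 6. The LCS DP gives dp[11][13] = 6, so this is optimal.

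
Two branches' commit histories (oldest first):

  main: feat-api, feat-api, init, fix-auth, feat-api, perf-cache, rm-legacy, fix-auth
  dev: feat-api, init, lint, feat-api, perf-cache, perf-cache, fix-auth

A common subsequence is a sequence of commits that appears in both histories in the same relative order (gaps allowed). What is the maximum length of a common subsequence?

5

One common subsequence of length 5: feat-api at main[2]=dev[1], init at main[3]=dev[2], feat-api at main[5]=dev[4], perf-cache at main[6]=dev[6], fix-auth at main[8]=dev[7]. Since dp[8][7] = 5, nothing longer is possible.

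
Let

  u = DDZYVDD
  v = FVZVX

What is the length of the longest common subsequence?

2

One common subsequence of length 2: Z (u #3, v #3), V (u #5, v #4). The LCS DP gives dp[7][5] = 2, so this is optimal.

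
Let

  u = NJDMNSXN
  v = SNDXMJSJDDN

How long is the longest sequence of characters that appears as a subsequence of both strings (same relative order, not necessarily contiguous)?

Let dp[i][j] be the LCS length of the first i characters of u and the first j characters of v. dp[i][j] = dp[i-1][j-1]+1 when the i-th and j-th characters match, else max(dp[i-1][j], dp[i][j-1]).
    ·  S  N  D  X  M  J  S  J  D  D  N
 ·  0  0  0  0  0  0  0  0  0  0  0  0
 N  0  0  1  1  1  1  1  1  1  1  1  1
 J  0  0  1  1  1  1  2  2  2  2  2  2
 D  0  0  1  2  2  2  2  2  2  3  3  3
 M  0  0  1  2  2  3  3  3  3  3  3  3
 N  0  0  1  2  2  3  3  3  3  3  3  4
 S  0  1  1  2  2  3  3  4  4  4  4  4
 X  0  1  1  2  3  3  3  4  4  4  4  4
 N  0  1  2  2  3  3  3  4  4  4  4  5
dp[8][11] = 5. One LCS (by backtracking along matches): NDMSN.

5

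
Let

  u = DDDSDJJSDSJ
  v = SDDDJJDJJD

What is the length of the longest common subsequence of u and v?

Pick D at u[1]=v[2], then D at u[2]=v[3], then D at u[3]=v[4], then D at u[5]=v[7], then J at u[6]=v[8], then J at u[7]=v[9], then D at u[9]=v[10]; all 7 characters appear in both, in order. dp[11][10] = 7 confirms this is the maximum.

7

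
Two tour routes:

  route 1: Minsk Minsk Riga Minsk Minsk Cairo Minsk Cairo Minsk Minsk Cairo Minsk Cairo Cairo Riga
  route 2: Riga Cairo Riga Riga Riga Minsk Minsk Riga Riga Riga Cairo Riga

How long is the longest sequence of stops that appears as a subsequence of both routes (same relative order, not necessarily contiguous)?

6

Pick Riga (route 1 #3, route 2 #1), then Cairo (route 1 #6, route 2 #2), then Minsk (route 1 #7, route 2 #6), then Minsk (route 1 #9, route 2 #7), then Cairo (route 1 #14, route 2 #11), then Riga (route 1 #15, route 2 #12); all 6 stops appear in both, in order. dp[15][12] = 6 confirms this is the maximum.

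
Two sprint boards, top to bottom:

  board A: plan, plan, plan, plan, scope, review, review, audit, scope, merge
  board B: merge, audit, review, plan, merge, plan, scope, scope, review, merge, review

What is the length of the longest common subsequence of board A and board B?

5

Pick plan at board A[1]=board B[4] → plan at board A[2]=board B[6] → scope at board A[5]=board B[8] → review at board A[6]=board B[9] → review at board A[7]=board B[11]; all 5 tasks appear in both, in order. Since dp[10][11] = 5, nothing longer is possible.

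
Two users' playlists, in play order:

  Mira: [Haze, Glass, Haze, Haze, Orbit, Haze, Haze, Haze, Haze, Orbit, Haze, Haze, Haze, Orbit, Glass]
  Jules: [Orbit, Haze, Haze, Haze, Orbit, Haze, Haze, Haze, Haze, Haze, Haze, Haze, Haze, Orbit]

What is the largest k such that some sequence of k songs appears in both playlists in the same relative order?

Taking Haze [1,2], Haze [3,3], Haze [4,4], Orbit [5,5], Haze [6,7], Haze [7,8], Haze [8,9], Haze [9,10], Haze [11,11], Haze [12,12], Haze [13,13], Orbit [14,14] gives a common subsequence of length 12. The LCS DP gives dp[15][14] = 12, so this is optimal.

12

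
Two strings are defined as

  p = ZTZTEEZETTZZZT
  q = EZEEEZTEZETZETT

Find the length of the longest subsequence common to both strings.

Match Z [1,2], then Z [3,6], then T [4,7], then E [5,8], then E [6,10], then Z [7,12], then E [8,13], then T [10,14], then T [14,15] — 9 characters in the same relative order in both. The LCS DP gives dp[14][15] = 9, so this is optimal.

9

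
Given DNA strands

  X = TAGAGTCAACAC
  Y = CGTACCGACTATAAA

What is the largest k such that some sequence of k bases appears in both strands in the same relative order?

8

Pick T (X #1, Y #3), then A (X #2, Y #4), then G (X #3, Y #7), then A (X #4, Y #11), then T (X #6, Y #12), then A (X #8, Y #13), then A (X #9, Y #14), then A (X #11, Y #15); all 8 bases appear in both, in order. The LCS DP gives dp[12][15] = 8, so this is optimal.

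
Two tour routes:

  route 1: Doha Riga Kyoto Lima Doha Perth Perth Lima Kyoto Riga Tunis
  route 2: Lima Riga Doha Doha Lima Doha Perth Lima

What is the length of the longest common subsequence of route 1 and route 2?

5

Match Doha (route 1 #1, route 2 #4), then Lima (route 1 #4, route 2 #5), then Doha (route 1 #5, route 2 #6), then Perth (route 1 #7, route 2 #7), then Lima (route 1 #8, route 2 #8) — 5 stops in the same relative order in both. Since dp[11][8] = 5, nothing longer is possible.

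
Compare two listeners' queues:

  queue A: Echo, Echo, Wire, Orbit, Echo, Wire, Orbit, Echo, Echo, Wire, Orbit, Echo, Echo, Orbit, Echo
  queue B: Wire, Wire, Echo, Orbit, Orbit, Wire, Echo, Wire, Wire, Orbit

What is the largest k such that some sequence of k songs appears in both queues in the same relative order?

Taking Echo (queue A #1, queue B #3) → Wire (queue A #3, queue B #6) → Echo (queue A #5, queue B #7) → Wire (queue A #6, queue B #8) → Wire (queue A #10, queue B #9) → Orbit (queue A #14, queue B #10) gives a common subsequence of length 6. Since dp[15][10] = 6, nothing longer is possible.

6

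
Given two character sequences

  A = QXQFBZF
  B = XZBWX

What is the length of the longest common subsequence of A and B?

2

Let dp[i][j] be the LCS length of the first i characters of A and the first j characters of B. dp[i][j] = dp[i-1][j-1]+1 when the i-th and j-th characters match, else max(dp[i-1][j], dp[i][j-1]).
    ·  X  Z  B  W  X
 ·  0  0  0  0  0  0
 Q  0  0  0  0  0  0
 X  0  1  1  1  1  1
 Q  0  1  1  1  1  1
 F  0  1  1  1  1  1
 B  0  1  1  2  2  2
 Z  0  1  2  2  2  2
 F  0  1  2  2  2  2
dp[7][5] = 2. One LCS (by backtracking along matches): XB.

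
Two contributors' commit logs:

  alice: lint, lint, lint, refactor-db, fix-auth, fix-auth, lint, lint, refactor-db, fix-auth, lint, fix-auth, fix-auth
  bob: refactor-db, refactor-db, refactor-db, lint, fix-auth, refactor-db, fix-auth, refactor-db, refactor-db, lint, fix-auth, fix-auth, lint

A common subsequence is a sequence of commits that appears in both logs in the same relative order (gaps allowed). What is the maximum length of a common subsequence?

Taking lint (alice #1, bob #4) → refactor-db (alice #4, bob #6) → fix-auth (alice #5, bob #7) → refactor-db (alice #9, bob #9) → lint (alice #11, bob #10) → fix-auth (alice #12, bob #11) → fix-auth (alice #13, bob #12) gives a common subsequence of length 7. The LCS DP gives dp[13][13] = 7, so this is optimal.

7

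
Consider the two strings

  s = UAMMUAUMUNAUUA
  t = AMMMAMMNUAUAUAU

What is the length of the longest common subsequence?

One common subsequence of length 10: A [2,1]; then M [3,3]; then M [4,4]; then A [6,5]; then M [8,7]; then U [9,9]; then A [11,10]; then U [12,11]; then U [13,13]; then A [14,14]. Since dp[14][15] = 10, nothing longer is possible.

10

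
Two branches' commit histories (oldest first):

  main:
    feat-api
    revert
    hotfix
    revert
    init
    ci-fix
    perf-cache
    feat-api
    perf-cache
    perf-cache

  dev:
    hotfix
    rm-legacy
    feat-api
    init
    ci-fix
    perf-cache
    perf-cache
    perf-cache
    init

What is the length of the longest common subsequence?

One common subsequence of length 6: feat-api (main #1, dev #3), then init (main #5, dev #4), then ci-fix (main #6, dev #5), then perf-cache (main #7, dev #6), then perf-cache (main #9, dev #7), then perf-cache (main #10, dev #8), and the DP table's final entry dp[10][9] is also 6, so no common subsequence is longer.

6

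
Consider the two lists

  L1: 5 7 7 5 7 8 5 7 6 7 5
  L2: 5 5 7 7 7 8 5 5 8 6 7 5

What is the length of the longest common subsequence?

9

Let dp[i][j] be the LCS length of the first i values of L1 and the first j values of L2. dp[i][j] = dp[i-1][j-1]+1 when the i-th and j-th values match, else max(dp[i-1][j], dp[i][j-1]).
    ·  5  5  7  7  7  8  5  5  8  6  7  5
 ·  0  0  0  0  0  0  0  0  0  0  0  0  0
 5  0  1  1  1  1  1  1  1  1  1  1  1  1
 7  0  1  1  2  2  2  2  2  2  2  2  2  2
 7  0  1  1  2  3  3  3  3  3  3  3  3  3
 5  0  1  2  2  3  3  3  4  4  4  4  4  4
 7  0  1  2  3  3  4  4  4  4  4  4  5  5
 8  0  1  2  3  3  4  5  5  5  5  5  5  5
 5  0  1  2  3  3  4  5  6  6  6  6  6  6
 7  0  1  2  3  4  4  5  6  6  6  6  7  7
 6  0  1  2  3  4  4  5  6  6  6  7  7  7
 7  0  1  2  3  4  5  5  6  6  6  7  8  8
 5  0  1  2  3  4  5  5  6  7  7  7  8  9
dp[11][12] = 9. One LCS (by backtracking along matches): 5, 7, 7, 7, 8, 5, 6, 7, 5.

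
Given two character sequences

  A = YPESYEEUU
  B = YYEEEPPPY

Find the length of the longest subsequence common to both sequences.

Let dp[i][j] be the LCS length of the first i characters of A and the first j characters of B. dp[i][j] = dp[i-1][j-1]+1 when the i-th and j-th characters match, else max(dp[i-1][j], dp[i][j-1]).
    ·  Y  Y  E  E  E  P  P  P  Y
 ·  0  0  0  0  0  0  0  0  0  0
 Y  0  1  1  1  1  1  1  1  1  1
 P  0  1  1  1  1  1  2  2  2  2
 E  0  1  1  2  2  2  2  2  2  2
 S  0  1  1  2  2  2  2  2  2  2
 Y  0  1  2  2  2  2  2  2  2  3
 E  0  1  2  3  3  3  3  3  3  3
 E  0  1  2  3  4  4  4  4  4  4
 U  0  1  2  3  4  4  4  4  4  4
 U  0  1  2  3  4  4  4  4  4  4
dp[9][9] = 4. One LCS (by backtracking along matches): YEEE.

4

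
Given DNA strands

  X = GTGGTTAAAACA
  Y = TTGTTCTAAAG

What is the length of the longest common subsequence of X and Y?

7

Let dp[i][j] be the LCS length of the first i bases of X and the first j bases of Y. dp[i][j] = dp[i-1][j-1]+1 when the i-th and j-th bases match, else max(dp[i-1][j], dp[i][j-1]).
    ·  T  T  G  T  T  C  T  A  A  A  G
 ·  0  0  0  0  0  0  0  0  0  0  0  0
 G  0  0  0  1  1  1  1  1  1  1  1  1
 T  0  1  1  1  2  2  2  2  2  2  2  2
 G  0  1  1  2  2  2  2  2  2  2  2  3
 G  0  1  1  2  2  2  2  2  2  2  2  3
 T  0  1  2  2  3  3  3  3  3  3  3  3
 T  0  1  2  2  3  4  4  4  4  4  4  4
 A  0  1  2  2  3  4  4  4  5  5  5  5
 A  0  1  2  2  3  4  4  4  5  6  6  6
 A  0  1  2  2  3  4  4  4  5  6  7  7
 A  0  1  2  2  3  4  4  4  5  6  7  7
 C  0  1  2  2  3  4  5  5  5  6  7  7
 A  0  1  2  2  3  4  5  5  6  6  7  7
dp[12][11] = 7. One LCS (by backtracking along matches): GTTTAAA.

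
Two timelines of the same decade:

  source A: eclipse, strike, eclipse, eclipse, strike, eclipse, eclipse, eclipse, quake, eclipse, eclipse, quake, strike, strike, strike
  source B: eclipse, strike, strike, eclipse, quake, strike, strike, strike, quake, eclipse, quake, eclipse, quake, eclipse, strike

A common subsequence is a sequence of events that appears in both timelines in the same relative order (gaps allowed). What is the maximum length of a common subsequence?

One common subsequence of length 9: eclipse at source A[1]=source B[1]; then strike at source A[2]=source B[3]; then eclipse at source A[3]=source B[4]; then strike at source A[5]=source B[8]; then eclipse at source A[6]=source B[10]; then eclipse at source A[8]=source B[12]; then quake at source A[9]=source B[13]; then eclipse at source A[11]=source B[14]; then strike at source A[15]=source B[15]. The LCS DP gives dp[15][15] = 9, so this is optimal.

9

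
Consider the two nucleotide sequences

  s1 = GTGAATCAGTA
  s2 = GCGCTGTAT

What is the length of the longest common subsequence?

6

Let dp[i][j] be the LCS length of the first i bases of s1 and the first j bases of s2. dp[i][j] = dp[i-1][j-1]+1 when the i-th and j-th bases match, else max(dp[i-1][j], dp[i][j-1]).
    ·  G  C  G  C  T  G  T  A  T
 ·  0  0  0  0  0  0  0  0  0  0
 G  0  1  1  1  1  1  1  1  1  1
 T  0  1  1  1  1  2  2  2  2  2
 G  0  1  1  2  2  2  3  3  3  3
 A  0  1  1  2  2  2  3  3  4  4
 A  0  1  1  2  2  2  3  3  4  4
 T  0  1  1  2  2  3  3  4  4  5
 C  0  1  2  2  3  3  3  4  4  5
 A  0  1  2  2  3  3  3  4  5  5
 G  0  1  2  3  3  3  4  4  5  5
 T  0  1  2  3  3  4  4  5  5  6
 A  0  1  2  3  3  4  4  5  6  6
dp[11][9] = 6. One LCS (by backtracking along matches): GTGTAT.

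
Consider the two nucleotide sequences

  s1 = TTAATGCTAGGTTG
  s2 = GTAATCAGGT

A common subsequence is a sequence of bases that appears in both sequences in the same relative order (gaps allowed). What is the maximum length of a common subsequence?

9

Let dp[i][j] be the LCS length of the first i bases of s1 and the first j bases of s2. dp[i][j] = dp[i-1][j-1]+1 when the i-th and j-th bases match, else max(dp[i-1][j], dp[i][j-1]).
    ·  G  T  A  A  T  C  A  G  G  T
 ·  0  0  0  0  0  0  0  0  0  0  0
 T  0  0  1  1  1  1  1  1  1  1  1
 T  0  0  1  1  1  2  2  2  2  2  2
 A  0  0  1  2  2  2  2  3  3  3  3
 A  0  0  1  2  3  3  3  3  3  3  3
 T  0  0  1  2  3  4  4  4  4  4  4
 G  0  1  1  2  3  4  4  4  5  5  5
 C  0  1  1  2  3  4  5  5  5  5  5
 T  0  1  2  2  3  4  5  5  5  5  6
 A  0  1  2  3  3  4  5  6  6  6  6
 G  0  1  2  3  3  4  5  6  7  7  7
 G  0  1  2  3  3  4  5  6  7  8  8
 T  0  1  2  3  3  4  5  6  7  8  9
 T  0  1  2  3  3  4  5  6  7  8  9
 G  0  1  2  3  3  4  5  6  7  8  9
dp[14][10] = 9. One LCS (by backtracking along matches): TAATCAGGT.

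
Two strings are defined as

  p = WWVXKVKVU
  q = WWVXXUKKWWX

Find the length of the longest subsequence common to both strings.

One common subsequence of length 6: W (p #1, q #1) → W (p #2, q #2) → V (p #3, q #3) → X (p #4, q #5) → K (p #5, q #7) → K (p #7, q #8). The LCS DP gives dp[9][11] = 6, so this is optimal.

6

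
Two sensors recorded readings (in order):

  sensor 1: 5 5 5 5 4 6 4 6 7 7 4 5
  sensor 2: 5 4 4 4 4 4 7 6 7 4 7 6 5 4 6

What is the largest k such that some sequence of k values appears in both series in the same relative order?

Match 5 at sensor 1[1]=sensor 2[1] → 4 at sensor 1[5]=sensor 2[5] → 4 at sensor 1[7]=sensor 2[6] → 6 at sensor 1[8]=sensor 2[8] → 7 at sensor 1[9]=sensor 2[9] → 7 at sensor 1[10]=sensor 2[11] → 4 at sensor 1[11]=sensor 2[14] — 7 values in the same relative order in both, and the DP table's final entry dp[12][15] is also 7, so no common subsequence is longer.

7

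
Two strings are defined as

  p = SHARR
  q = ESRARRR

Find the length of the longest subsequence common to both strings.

Match S [1,2], A [3,4], R [4,6], R [5,7] — 4 characters in the same relative order in both. The LCS DP gives dp[5][7] = 4, so this is optimal.

4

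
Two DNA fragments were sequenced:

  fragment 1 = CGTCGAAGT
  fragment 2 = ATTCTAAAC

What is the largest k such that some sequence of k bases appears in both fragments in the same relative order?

4

Let dp[i][j] be the LCS length of the first i bases of fragment 1 and the first j bases of fragment 2. dp[i][j] = dp[i-1][j-1]+1 when the i-th and j-th bases match, else max(dp[i-1][j], dp[i][j-1]).
    ·  A  T  T  C  T  A  A  A  C
 ·  0  0  0  0  0  0  0  0  0  0
 C  0  0  0  0  1  1  1  1  1  1
 G  0  0  0  0  1  1  1  1  1  1
 T  0  0  1  1  1  2  2  2  2  2
 C  0  0  1  1  2  2  2  2  2  3
 G  0  0  1  1  2  2  2  2  2  3
 A  0  1  1  1  2  2  3  3  3  3
 A  0  1  1  1  2  2  3  4  4  4
 G  0  1  1  1  2  2  3  4  4  4
 T  0  1  2  2  2  3  3  4  4  4
dp[9][9] = 4. One LCS (by backtracking along matches): CTAA.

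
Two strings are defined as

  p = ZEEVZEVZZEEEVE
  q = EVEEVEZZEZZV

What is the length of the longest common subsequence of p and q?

Pick E [2,3], then E [3,4], then V [4,5], then Z [5,8], then E [6,9], then Z [8,10], then Z [9,11], then V [13,12]; all 8 characters appear in both, in order. dp[14][12] = 8 confirms this is the maximum.

8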